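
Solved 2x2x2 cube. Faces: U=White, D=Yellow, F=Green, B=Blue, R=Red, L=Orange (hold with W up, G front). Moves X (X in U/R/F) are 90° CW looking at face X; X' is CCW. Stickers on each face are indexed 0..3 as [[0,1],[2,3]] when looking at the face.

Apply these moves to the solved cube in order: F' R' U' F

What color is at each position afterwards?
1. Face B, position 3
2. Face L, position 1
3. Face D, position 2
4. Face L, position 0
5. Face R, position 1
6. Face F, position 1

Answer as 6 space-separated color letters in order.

After move 1 (F'): F=GGGG U=WWRR R=YRYR D=OOYY L=OWOW
After move 2 (R'): R=RRYY U=WBRB F=GWGR D=OGYG B=YBOB
After move 3 (U'): U=BBWR F=OWGR R=GWYY B=RROB L=YBOW
After move 4 (F): F=GORW U=BBWB R=WWRY D=YGYG L=YOOG
Query 1: B[3] = B
Query 2: L[1] = O
Query 3: D[2] = Y
Query 4: L[0] = Y
Query 5: R[1] = W
Query 6: F[1] = O

Answer: B O Y Y W O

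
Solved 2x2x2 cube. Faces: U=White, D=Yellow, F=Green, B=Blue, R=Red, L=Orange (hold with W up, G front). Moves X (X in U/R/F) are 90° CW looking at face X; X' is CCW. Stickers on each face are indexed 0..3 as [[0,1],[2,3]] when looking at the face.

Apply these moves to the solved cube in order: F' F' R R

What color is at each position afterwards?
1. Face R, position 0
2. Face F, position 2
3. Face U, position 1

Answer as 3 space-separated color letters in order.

After move 1 (F'): F=GGGG U=WWRR R=YRYR D=OOYY L=OWOW
After move 2 (F'): F=GGGG U=WWYY R=OROR D=WWYY L=OROR
After move 3 (R): R=OORR U=WGYG F=GWGY D=WBYB B=YBWB
After move 4 (R): R=RORO U=WWYY F=GBGB D=WWYY B=GBGB
Query 1: R[0] = R
Query 2: F[2] = G
Query 3: U[1] = W

Answer: R G W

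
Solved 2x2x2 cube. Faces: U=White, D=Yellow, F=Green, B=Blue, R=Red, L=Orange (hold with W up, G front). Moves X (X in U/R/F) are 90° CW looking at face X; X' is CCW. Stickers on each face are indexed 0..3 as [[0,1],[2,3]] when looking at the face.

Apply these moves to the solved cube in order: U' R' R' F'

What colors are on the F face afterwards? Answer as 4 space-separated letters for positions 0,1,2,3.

Answer: B R O G

Derivation:
After move 1 (U'): U=WWWW F=OOGG R=GGRR B=RRBB L=BBOO
After move 2 (R'): R=GRGR U=WBWR F=OWGW D=YOYG B=YRYB
After move 3 (R'): R=RRGG U=WYWY F=OBGR D=YWYW B=GROB
After move 4 (F'): F=BROG U=WYRG R=WRYG D=BOYW L=BYOW
Query: F face = BROG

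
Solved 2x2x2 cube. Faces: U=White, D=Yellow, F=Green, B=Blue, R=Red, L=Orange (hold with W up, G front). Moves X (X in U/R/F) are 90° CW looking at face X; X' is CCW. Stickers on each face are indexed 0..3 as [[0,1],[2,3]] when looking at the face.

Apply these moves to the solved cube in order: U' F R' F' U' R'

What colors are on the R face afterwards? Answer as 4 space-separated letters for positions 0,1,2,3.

Answer: B W W R

Derivation:
After move 1 (U'): U=WWWW F=OOGG R=GGRR B=RRBB L=BBOO
After move 2 (F): F=GOGO U=WWOB R=WGWR D=RGYY L=BYOY
After move 3 (R'): R=GRWW U=WBOR F=GWGB D=ROYO B=YRGB
After move 4 (F'): F=WBGG U=WBGW R=ORRW D=YYYO L=BROO
After move 5 (U'): U=BWWG F=BRGG R=WBRW B=ORGB L=YROO
After move 6 (R'): R=BWWR U=BGWO F=BWGG D=YRYG B=ORYB
Query: R face = BWWR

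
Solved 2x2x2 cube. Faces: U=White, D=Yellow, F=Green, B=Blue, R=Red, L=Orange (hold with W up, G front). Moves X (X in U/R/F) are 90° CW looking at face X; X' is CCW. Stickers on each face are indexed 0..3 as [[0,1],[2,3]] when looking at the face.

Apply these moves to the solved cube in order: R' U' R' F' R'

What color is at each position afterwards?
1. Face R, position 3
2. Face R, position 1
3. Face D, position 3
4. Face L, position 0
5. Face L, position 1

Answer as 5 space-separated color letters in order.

Answer: Y R G Y R

Derivation:
After move 1 (R'): R=RRRR U=WBWB F=GWGW D=YGYG B=YBYB
After move 2 (U'): U=BBWW F=OOGW R=GWRR B=RRYB L=YBOO
After move 3 (R'): R=WRGR U=BYWR F=OBGW D=YOYW B=GRGB
After move 4 (F'): F=BWOG U=BYWG R=ORYR D=BOYW L=YROW
After move 5 (R'): R=RROY U=BGWG F=BYOG D=BWYG B=WROB
Query 1: R[3] = Y
Query 2: R[1] = R
Query 3: D[3] = G
Query 4: L[0] = Y
Query 5: L[1] = R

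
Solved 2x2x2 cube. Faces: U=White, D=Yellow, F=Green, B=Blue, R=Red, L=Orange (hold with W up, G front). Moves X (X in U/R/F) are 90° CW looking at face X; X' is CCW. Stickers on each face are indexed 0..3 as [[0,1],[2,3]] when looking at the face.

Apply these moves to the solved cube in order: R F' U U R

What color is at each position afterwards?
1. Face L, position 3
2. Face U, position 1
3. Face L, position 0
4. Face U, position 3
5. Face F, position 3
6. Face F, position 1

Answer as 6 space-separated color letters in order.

Answer: W B B G B O

Derivation:
After move 1 (R): R=RRRR U=WGWG F=GYGY D=YBYB B=WBWB
After move 2 (F'): F=YYGG U=WGRR R=BRYR D=OOYB L=OGOW
After move 3 (U): U=RWRG F=BRGG R=WBYR B=OGWB L=YYOW
After move 4 (U): U=RRGW F=WBGG R=OGYR B=YYWB L=BROW
After move 5 (R): R=YORG U=RBGG F=WOGB D=OWYY B=WYRB
Query 1: L[3] = W
Query 2: U[1] = B
Query 3: L[0] = B
Query 4: U[3] = G
Query 5: F[3] = B
Query 6: F[1] = O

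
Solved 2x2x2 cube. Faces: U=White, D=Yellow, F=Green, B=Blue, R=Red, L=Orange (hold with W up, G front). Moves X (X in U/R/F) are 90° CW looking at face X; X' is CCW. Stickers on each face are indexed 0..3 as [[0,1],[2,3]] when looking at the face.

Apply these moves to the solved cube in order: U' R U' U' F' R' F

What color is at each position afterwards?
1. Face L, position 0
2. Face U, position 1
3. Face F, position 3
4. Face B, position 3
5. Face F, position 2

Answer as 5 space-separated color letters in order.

After move 1 (U'): U=WWWW F=OOGG R=GGRR B=RRBB L=BBOO
After move 2 (R): R=RGRG U=WOWG F=OYGY D=YBYR B=WRWB
After move 3 (U'): U=OGWW F=BBGY R=OYRG B=RGWB L=WROO
After move 4 (U'): U=GWOW F=WRGY R=BBRG B=OYWB L=RGOO
After move 5 (F'): F=RYWG U=GWBR R=BBYG D=GOYR L=RWOO
After move 6 (R'): R=BGBY U=GWBO F=RWWR D=GYYG B=RYOB
After move 7 (F): F=WRRW U=GWOW R=BGOY D=BBYG L=RGOY
Query 1: L[0] = R
Query 2: U[1] = W
Query 3: F[3] = W
Query 4: B[3] = B
Query 5: F[2] = R

Answer: R W W B R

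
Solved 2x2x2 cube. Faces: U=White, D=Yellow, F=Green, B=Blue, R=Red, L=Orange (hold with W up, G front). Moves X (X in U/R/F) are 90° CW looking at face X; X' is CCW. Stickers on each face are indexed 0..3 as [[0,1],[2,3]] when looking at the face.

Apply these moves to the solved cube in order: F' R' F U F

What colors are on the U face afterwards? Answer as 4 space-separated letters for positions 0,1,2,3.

Answer: W W G G

Derivation:
After move 1 (F'): F=GGGG U=WWRR R=YRYR D=OOYY L=OWOW
After move 2 (R'): R=RRYY U=WBRB F=GWGR D=OGYG B=YBOB
After move 3 (F): F=GGRW U=WBWW R=RRBY D=YRYG L=OOOG
After move 4 (U): U=WWWB F=RRRW R=YBBY B=OOOB L=GGOG
After move 5 (F): F=RRWR U=WWGG R=WBBY D=BYYG L=GYOR
Query: U face = WWGG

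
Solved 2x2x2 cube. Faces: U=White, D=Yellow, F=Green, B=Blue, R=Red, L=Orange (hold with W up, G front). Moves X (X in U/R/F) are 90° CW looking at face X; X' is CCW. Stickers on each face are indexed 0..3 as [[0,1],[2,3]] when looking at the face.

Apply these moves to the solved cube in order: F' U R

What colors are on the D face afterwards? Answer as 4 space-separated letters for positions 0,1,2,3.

After move 1 (F'): F=GGGG U=WWRR R=YRYR D=OOYY L=OWOW
After move 2 (U): U=RWRW F=YRGG R=BBYR B=OWBB L=GGOW
After move 3 (R): R=YBRB U=RRRG F=YOGY D=OBYO B=WWWB
Query: D face = OBYO

Answer: O B Y O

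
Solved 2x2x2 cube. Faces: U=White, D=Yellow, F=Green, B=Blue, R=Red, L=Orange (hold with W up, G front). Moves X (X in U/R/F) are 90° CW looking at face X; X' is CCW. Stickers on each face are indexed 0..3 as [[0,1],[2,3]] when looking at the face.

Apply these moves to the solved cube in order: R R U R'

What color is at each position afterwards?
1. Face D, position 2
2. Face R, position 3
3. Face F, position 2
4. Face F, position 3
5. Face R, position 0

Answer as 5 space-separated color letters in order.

Answer: Y R G Y B

Derivation:
After move 1 (R): R=RRRR U=WGWG F=GYGY D=YBYB B=WBWB
After move 2 (R): R=RRRR U=WYWY F=GBGB D=YWYW B=GBGB
After move 3 (U): U=WWYY F=RRGB R=GBRR B=OOGB L=GBOO
After move 4 (R'): R=BRGR U=WGYO F=RWGY D=YRYB B=WOWB
Query 1: D[2] = Y
Query 2: R[3] = R
Query 3: F[2] = G
Query 4: F[3] = Y
Query 5: R[0] = B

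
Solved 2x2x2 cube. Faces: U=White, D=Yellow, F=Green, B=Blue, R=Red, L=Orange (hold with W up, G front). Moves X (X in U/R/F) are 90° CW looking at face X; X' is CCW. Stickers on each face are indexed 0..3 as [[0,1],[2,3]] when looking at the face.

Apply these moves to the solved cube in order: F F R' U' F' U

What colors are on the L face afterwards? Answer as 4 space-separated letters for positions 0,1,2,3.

After move 1 (F): F=GGGG U=WWOO R=WRWR D=RRYY L=OYOY
After move 2 (F): F=GGGG U=WWYY R=OROR D=WWYY L=OROR
After move 3 (R'): R=RROO U=WBYB F=GWGY D=WGYG B=YBWB
After move 4 (U'): U=BBWY F=ORGY R=GWOO B=RRWB L=YBOR
After move 5 (F'): F=RYOG U=BBGO R=GWWO D=BRYG L=YYOW
After move 6 (U): U=GBOB F=GWOG R=RRWO B=YYWB L=RYOW
Query: L face = RYOW

Answer: R Y O W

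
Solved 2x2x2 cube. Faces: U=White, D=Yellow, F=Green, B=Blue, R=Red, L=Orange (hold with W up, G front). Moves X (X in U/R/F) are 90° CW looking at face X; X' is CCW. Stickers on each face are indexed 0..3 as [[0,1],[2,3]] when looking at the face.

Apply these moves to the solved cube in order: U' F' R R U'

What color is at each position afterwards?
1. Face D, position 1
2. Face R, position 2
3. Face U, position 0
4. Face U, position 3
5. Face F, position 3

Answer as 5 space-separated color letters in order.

Answer: W G O G R

Derivation:
After move 1 (U'): U=WWWW F=OOGG R=GGRR B=RRBB L=BBOO
After move 2 (F'): F=OGOG U=WWGR R=YGYR D=BOYY L=BWOW
After move 3 (R): R=YYRG U=WGGG F=OOOY D=BBYR B=RRWB
After move 4 (R): R=RYGY U=WOGY F=OBOR D=BWYR B=GRGB
After move 5 (U'): U=OYWG F=BWOR R=OBGY B=RYGB L=GROW
Query 1: D[1] = W
Query 2: R[2] = G
Query 3: U[0] = O
Query 4: U[3] = G
Query 5: F[3] = R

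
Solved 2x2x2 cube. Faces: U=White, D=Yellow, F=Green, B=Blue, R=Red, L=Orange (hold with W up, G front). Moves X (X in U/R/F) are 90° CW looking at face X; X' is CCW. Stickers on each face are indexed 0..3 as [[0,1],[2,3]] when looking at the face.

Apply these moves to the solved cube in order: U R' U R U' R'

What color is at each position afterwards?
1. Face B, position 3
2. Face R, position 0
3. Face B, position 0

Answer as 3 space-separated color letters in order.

Answer: B R G

Derivation:
After move 1 (U): U=WWWW F=RRGG R=BBRR B=OOBB L=GGOO
After move 2 (R'): R=BRBR U=WBWO F=RWGW D=YRYG B=YOYB
After move 3 (U): U=WWOB F=BRGW R=YOBR B=GGYB L=RWOO
After move 4 (R): R=BYRO U=WROW F=BRGG D=YYYG B=BGWB
After move 5 (U'): U=RWWO F=RWGG R=BRRO B=BYWB L=BGOO
After move 6 (R'): R=ROBR U=RWWB F=RWGO D=YWYG B=GYYB
Query 1: B[3] = B
Query 2: R[0] = R
Query 3: B[0] = G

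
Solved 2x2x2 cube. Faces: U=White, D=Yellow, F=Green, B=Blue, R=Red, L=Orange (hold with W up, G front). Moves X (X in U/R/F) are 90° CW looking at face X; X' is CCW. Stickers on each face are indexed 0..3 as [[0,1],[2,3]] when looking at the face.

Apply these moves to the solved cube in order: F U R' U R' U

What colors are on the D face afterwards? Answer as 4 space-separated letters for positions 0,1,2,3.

After move 1 (F): F=GGGG U=WWOO R=WRWR D=RRYY L=OYOY
After move 2 (U): U=OWOW F=WRGG R=BBWR B=OYBB L=GGOY
After move 3 (R'): R=BRBW U=OBOO F=WWGW D=RRYG B=YYRB
After move 4 (U): U=OOOB F=BRGW R=YYBW B=GGRB L=WWOY
After move 5 (R'): R=YWYB U=OROG F=BOGB D=RRYW B=GGRB
After move 6 (U): U=OOGR F=YWGB R=GGYB B=WWRB L=BOOY
Query: D face = RRYW

Answer: R R Y W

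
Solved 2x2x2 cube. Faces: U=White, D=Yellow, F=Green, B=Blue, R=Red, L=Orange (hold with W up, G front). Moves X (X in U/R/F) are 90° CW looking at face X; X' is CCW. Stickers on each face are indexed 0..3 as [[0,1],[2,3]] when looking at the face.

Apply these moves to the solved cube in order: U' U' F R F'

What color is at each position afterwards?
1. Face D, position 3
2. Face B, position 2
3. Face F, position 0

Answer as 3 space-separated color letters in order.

After move 1 (U'): U=WWWW F=OOGG R=GGRR B=RRBB L=BBOO
After move 2 (U'): U=WWWW F=BBGG R=OORR B=GGBB L=RROO
After move 3 (F): F=GBGB U=WWOR R=WOWR D=ROYY L=RYOY
After move 4 (R): R=WWRO U=WBOB F=GOGY D=RBYG B=RGWB
After move 5 (F'): F=OYGG U=WBWR R=BWRO D=YYYG L=RBOO
Query 1: D[3] = G
Query 2: B[2] = W
Query 3: F[0] = O

Answer: G W O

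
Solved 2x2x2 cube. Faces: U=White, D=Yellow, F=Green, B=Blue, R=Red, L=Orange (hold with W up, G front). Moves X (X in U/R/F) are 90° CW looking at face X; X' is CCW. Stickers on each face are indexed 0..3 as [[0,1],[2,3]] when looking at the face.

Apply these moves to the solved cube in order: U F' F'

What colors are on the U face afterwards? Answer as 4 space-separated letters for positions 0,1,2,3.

After move 1 (U): U=WWWW F=RRGG R=BBRR B=OOBB L=GGOO
After move 2 (F'): F=RGRG U=WWBR R=YBYR D=GOYY L=GWOW
After move 3 (F'): F=GGRR U=WWYY R=OBGR D=WWYY L=GROB
Query: U face = WWYY

Answer: W W Y Y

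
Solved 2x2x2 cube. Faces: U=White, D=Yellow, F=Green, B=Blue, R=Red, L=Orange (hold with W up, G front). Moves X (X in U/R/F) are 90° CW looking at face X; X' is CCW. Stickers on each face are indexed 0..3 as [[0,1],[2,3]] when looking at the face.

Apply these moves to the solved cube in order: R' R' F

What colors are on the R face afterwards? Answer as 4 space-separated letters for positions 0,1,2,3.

Answer: W R Y R

Derivation:
After move 1 (R'): R=RRRR U=WBWB F=GWGW D=YGYG B=YBYB
After move 2 (R'): R=RRRR U=WYWY F=GBGB D=YWYW B=GBGB
After move 3 (F): F=GGBB U=WYOO R=WRYR D=RRYW L=OYOW
Query: R face = WRYR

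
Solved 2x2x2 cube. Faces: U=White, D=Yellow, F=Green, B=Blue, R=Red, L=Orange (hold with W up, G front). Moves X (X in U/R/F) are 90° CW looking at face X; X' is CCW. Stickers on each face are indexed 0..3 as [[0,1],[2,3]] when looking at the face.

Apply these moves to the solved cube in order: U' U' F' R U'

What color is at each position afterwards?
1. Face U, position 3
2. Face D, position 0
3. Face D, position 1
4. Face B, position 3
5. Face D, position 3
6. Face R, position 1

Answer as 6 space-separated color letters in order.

Answer: O R B B G O

Derivation:
After move 1 (U'): U=WWWW F=OOGG R=GGRR B=RRBB L=BBOO
After move 2 (U'): U=WWWW F=BBGG R=OORR B=GGBB L=RROO
After move 3 (F'): F=BGBG U=WWOR R=YOYR D=ROYY L=RWOW
After move 4 (R): R=YYRO U=WGOG F=BOBY D=RBYG B=RGWB
After move 5 (U'): U=GGWO F=RWBY R=BORO B=YYWB L=RGOW
Query 1: U[3] = O
Query 2: D[0] = R
Query 3: D[1] = B
Query 4: B[3] = B
Query 5: D[3] = G
Query 6: R[1] = O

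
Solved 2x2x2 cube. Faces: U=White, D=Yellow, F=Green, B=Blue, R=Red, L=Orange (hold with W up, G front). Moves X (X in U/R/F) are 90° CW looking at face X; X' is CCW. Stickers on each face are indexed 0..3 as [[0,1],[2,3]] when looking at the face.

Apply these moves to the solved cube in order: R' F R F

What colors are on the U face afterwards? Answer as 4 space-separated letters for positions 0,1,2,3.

Answer: W G G Y

Derivation:
After move 1 (R'): R=RRRR U=WBWB F=GWGW D=YGYG B=YBYB
After move 2 (F): F=GGWW U=WBOO R=WRBR D=RRYG L=OYOG
After move 3 (R): R=BWRR U=WGOW F=GRWG D=RYYY B=OBBB
After move 4 (F): F=WGGR U=WGGY R=OWWR D=RBYY L=OROY
Query: U face = WGGY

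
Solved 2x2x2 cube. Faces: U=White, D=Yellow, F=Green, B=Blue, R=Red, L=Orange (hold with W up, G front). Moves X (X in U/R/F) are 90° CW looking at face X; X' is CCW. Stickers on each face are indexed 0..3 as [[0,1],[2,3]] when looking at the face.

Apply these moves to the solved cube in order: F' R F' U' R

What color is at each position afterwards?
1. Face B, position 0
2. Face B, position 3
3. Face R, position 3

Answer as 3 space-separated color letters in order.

Answer: Y B Y

Derivation:
After move 1 (F'): F=GGGG U=WWRR R=YRYR D=OOYY L=OWOW
After move 2 (R): R=YYRR U=WGRG F=GOGY D=OBYB B=RBWB
After move 3 (F'): F=OYGG U=WGYR R=BYOR D=WWYB L=OGOR
After move 4 (U'): U=GRWY F=OGGG R=OYOR B=BYWB L=RBOR
After move 5 (R): R=OORY U=GGWG F=OWGB D=WWYB B=YYRB
Query 1: B[0] = Y
Query 2: B[3] = B
Query 3: R[3] = Y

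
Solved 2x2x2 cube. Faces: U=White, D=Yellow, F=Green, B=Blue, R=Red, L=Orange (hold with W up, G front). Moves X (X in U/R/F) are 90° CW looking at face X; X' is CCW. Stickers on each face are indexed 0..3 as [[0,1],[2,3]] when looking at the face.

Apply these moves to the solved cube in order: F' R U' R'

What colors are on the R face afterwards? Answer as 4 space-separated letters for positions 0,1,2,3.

Answer: O R G R

Derivation:
After move 1 (F'): F=GGGG U=WWRR R=YRYR D=OOYY L=OWOW
After move 2 (R): R=YYRR U=WGRG F=GOGY D=OBYB B=RBWB
After move 3 (U'): U=GGWR F=OWGY R=GORR B=YYWB L=RBOW
After move 4 (R'): R=ORGR U=GWWY F=OGGR D=OWYY B=BYBB
Query: R face = ORGR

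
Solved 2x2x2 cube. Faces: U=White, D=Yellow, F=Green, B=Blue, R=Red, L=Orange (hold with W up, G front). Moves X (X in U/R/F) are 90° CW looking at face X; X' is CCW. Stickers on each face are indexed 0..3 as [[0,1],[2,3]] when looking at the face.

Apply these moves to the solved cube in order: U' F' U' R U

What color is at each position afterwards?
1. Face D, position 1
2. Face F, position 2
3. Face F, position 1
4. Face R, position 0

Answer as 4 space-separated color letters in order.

After move 1 (U'): U=WWWW F=OOGG R=GGRR B=RRBB L=BBOO
After move 2 (F'): F=OGOG U=WWGR R=YGYR D=BOYY L=BWOW
After move 3 (U'): U=WRWG F=BWOG R=OGYR B=YGBB L=RROW
After move 4 (R): R=YORG U=WWWG F=BOOY D=BBYY B=GGRB
After move 5 (U): U=WWGW F=YOOY R=GGRG B=RRRB L=BOOW
Query 1: D[1] = B
Query 2: F[2] = O
Query 3: F[1] = O
Query 4: R[0] = G

Answer: B O O G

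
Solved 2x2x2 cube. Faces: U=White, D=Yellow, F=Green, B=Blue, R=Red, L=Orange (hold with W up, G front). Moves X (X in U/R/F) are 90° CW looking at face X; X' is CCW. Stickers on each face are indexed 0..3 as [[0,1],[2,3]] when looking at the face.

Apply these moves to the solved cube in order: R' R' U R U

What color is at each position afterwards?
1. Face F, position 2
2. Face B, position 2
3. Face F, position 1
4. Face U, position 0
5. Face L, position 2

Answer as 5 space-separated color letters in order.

After move 1 (R'): R=RRRR U=WBWB F=GWGW D=YGYG B=YBYB
After move 2 (R'): R=RRRR U=WYWY F=GBGB D=YWYW B=GBGB
After move 3 (U): U=WWYY F=RRGB R=GBRR B=OOGB L=GBOO
After move 4 (R): R=RGRB U=WRYB F=RWGW D=YGYO B=YOWB
After move 5 (U): U=YWBR F=RGGW R=YORB B=GBWB L=RWOO
Query 1: F[2] = G
Query 2: B[2] = W
Query 3: F[1] = G
Query 4: U[0] = Y
Query 5: L[2] = O

Answer: G W G Y O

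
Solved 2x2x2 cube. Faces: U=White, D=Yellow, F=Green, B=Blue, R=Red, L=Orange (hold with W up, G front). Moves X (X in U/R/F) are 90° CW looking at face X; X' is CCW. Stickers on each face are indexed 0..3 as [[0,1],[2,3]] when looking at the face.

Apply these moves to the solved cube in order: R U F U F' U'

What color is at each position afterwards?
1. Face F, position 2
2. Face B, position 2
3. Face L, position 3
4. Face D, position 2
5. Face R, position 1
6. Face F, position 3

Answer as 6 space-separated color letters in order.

After move 1 (R): R=RRRR U=WGWG F=GYGY D=YBYB B=WBWB
After move 2 (U): U=WWGG F=RRGY R=WBRR B=OOWB L=GYOO
After move 3 (F): F=GRYR U=WWOY R=GBGR D=RWYB L=GYOB
After move 4 (U): U=OWYW F=GBYR R=OOGR B=GYWB L=GROB
After move 5 (F'): F=BRGY U=OWOG R=WORR D=RBYB L=GWOY
After move 6 (U'): U=WGOO F=GWGY R=BRRR B=WOWB L=GYOY
Query 1: F[2] = G
Query 2: B[2] = W
Query 3: L[3] = Y
Query 4: D[2] = Y
Query 5: R[1] = R
Query 6: F[3] = Y

Answer: G W Y Y R Y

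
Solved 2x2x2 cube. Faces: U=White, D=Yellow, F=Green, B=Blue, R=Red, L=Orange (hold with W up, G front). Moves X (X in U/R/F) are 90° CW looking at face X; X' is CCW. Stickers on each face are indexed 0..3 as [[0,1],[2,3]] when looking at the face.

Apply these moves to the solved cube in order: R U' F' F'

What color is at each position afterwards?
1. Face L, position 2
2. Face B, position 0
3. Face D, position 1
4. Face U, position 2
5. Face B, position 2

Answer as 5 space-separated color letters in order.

After move 1 (R): R=RRRR U=WGWG F=GYGY D=YBYB B=WBWB
After move 2 (U'): U=GGWW F=OOGY R=GYRR B=RRWB L=WBOO
After move 3 (F'): F=OYOG U=GGGR R=BYYR D=BOYB L=WWOW
After move 4 (F'): F=YGOO U=GGBY R=OYBR D=WWYB L=WROG
Query 1: L[2] = O
Query 2: B[0] = R
Query 3: D[1] = W
Query 4: U[2] = B
Query 5: B[2] = W

Answer: O R W B W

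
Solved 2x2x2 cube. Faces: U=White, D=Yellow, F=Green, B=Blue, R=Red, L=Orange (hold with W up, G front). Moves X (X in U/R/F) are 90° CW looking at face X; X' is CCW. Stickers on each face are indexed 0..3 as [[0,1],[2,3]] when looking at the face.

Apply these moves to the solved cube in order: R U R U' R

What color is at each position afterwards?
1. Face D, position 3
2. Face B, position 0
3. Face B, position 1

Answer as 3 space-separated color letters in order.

Answer: R G W

Derivation:
After move 1 (R): R=RRRR U=WGWG F=GYGY D=YBYB B=WBWB
After move 2 (U): U=WWGG F=RRGY R=WBRR B=OOWB L=GYOO
After move 3 (R): R=RWRB U=WRGY F=RBGB D=YWYO B=GOWB
After move 4 (U'): U=RYWG F=GYGB R=RBRB B=RWWB L=GOOO
After move 5 (R): R=RRBB U=RYWB F=GWGO D=YWYR B=GWYB
Query 1: D[3] = R
Query 2: B[0] = G
Query 3: B[1] = W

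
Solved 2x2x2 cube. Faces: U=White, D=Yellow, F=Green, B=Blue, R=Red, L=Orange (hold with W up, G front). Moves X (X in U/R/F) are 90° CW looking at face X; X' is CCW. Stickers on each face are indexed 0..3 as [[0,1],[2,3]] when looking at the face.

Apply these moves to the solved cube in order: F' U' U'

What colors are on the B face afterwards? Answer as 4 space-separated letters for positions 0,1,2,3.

Answer: G G B B

Derivation:
After move 1 (F'): F=GGGG U=WWRR R=YRYR D=OOYY L=OWOW
After move 2 (U'): U=WRWR F=OWGG R=GGYR B=YRBB L=BBOW
After move 3 (U'): U=RRWW F=BBGG R=OWYR B=GGBB L=YROW
Query: B face = GGBB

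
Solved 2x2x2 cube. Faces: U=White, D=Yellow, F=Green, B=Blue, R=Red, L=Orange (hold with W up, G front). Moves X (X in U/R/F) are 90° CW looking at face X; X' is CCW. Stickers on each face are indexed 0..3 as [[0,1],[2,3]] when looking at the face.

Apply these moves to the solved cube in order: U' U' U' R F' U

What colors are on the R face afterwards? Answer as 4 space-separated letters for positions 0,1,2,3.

Answer: W O Y B

Derivation:
After move 1 (U'): U=WWWW F=OOGG R=GGRR B=RRBB L=BBOO
After move 2 (U'): U=WWWW F=BBGG R=OORR B=GGBB L=RROO
After move 3 (U'): U=WWWW F=RRGG R=BBRR B=OOBB L=GGOO
After move 4 (R): R=RBRB U=WRWG F=RYGY D=YBYO B=WOWB
After move 5 (F'): F=YYRG U=WRRR R=BBYB D=GOYO L=GGOW
After move 6 (U): U=RWRR F=BBRG R=WOYB B=GGWB L=YYOW
Query: R face = WOYB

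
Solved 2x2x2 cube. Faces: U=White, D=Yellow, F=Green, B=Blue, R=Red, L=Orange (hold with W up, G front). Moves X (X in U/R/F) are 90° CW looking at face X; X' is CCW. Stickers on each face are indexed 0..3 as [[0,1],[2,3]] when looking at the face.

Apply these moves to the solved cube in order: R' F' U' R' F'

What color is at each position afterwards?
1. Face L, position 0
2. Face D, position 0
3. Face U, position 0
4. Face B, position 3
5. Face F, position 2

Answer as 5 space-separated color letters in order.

Answer: Y B B B O

Derivation:
After move 1 (R'): R=RRRR U=WBWB F=GWGW D=YGYG B=YBYB
After move 2 (F'): F=WWGG U=WBRR R=GRYR D=OOYG L=OBOW
After move 3 (U'): U=BRWR F=OBGG R=WWYR B=GRYB L=YBOW
After move 4 (R'): R=WRWY U=BYWG F=ORGR D=OBYG B=GROB
After move 5 (F'): F=RROG U=BYWW R=BROY D=BWYG L=YGOW
Query 1: L[0] = Y
Query 2: D[0] = B
Query 3: U[0] = B
Query 4: B[3] = B
Query 5: F[2] = O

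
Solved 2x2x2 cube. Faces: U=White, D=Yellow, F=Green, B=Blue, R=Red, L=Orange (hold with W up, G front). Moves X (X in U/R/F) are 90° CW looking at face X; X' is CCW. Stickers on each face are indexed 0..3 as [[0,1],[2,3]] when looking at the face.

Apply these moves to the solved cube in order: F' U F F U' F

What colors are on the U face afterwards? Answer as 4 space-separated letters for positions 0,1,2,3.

Answer: W O B W

Derivation:
After move 1 (F'): F=GGGG U=WWRR R=YRYR D=OOYY L=OWOW
After move 2 (U): U=RWRW F=YRGG R=BBYR B=OWBB L=GGOW
After move 3 (F): F=GYGR U=RWWG R=RBWR D=YBYY L=GOOO
After move 4 (F): F=GGRY U=RWOO R=WBGR D=WRYY L=GYOB
After move 5 (U'): U=WORO F=GYRY R=GGGR B=WBBB L=OWOB
After move 6 (F): F=RGYY U=WOBW R=RGOR D=GGYY L=OWOR
Query: U face = WOBW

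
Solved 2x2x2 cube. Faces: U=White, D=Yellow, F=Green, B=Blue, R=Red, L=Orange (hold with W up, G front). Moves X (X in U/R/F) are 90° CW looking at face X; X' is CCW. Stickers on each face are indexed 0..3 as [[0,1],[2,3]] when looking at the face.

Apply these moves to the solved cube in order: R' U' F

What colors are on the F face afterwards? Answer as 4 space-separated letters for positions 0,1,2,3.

After move 1 (R'): R=RRRR U=WBWB F=GWGW D=YGYG B=YBYB
After move 2 (U'): U=BBWW F=OOGW R=GWRR B=RRYB L=YBOO
After move 3 (F): F=GOWO U=BBOB R=WWWR D=RGYG L=YYOG
Query: F face = GOWO

Answer: G O W O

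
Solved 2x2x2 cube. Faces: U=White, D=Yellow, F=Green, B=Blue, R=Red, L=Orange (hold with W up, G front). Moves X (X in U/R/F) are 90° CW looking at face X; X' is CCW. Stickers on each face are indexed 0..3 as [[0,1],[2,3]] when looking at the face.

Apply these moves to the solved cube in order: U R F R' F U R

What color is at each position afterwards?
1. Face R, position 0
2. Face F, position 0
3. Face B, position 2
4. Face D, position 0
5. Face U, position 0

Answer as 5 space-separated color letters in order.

After move 1 (U): U=WWWW F=RRGG R=BBRR B=OOBB L=GGOO
After move 2 (R): R=RBRB U=WRWG F=RYGY D=YBYO B=WOWB
After move 3 (F): F=GRYY U=WROG R=WBGB D=RRYO L=GYOB
After move 4 (R'): R=BBWG U=WWOW F=GRYG D=RRYY B=OORB
After move 5 (F): F=YGGR U=WWBY R=OBWG D=WBYY L=GROR
After move 6 (U): U=BWYW F=OBGR R=OOWG B=GRRB L=YGOR
After move 7 (R): R=WOGO U=BBYR F=OBGY D=WRYG B=WRWB
Query 1: R[0] = W
Query 2: F[0] = O
Query 3: B[2] = W
Query 4: D[0] = W
Query 5: U[0] = B

Answer: W O W W B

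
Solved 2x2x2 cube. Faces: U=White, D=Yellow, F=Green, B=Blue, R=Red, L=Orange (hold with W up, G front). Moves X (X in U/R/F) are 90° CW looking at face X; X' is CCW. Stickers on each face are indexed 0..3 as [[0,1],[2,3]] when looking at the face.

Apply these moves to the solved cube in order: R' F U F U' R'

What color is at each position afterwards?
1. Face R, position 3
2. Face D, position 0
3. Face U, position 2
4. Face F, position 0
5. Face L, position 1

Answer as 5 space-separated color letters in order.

Answer: B B O G Y

Derivation:
After move 1 (R'): R=RRRR U=WBWB F=GWGW D=YGYG B=YBYB
After move 2 (F): F=GGWW U=WBOO R=WRBR D=RRYG L=OYOG
After move 3 (U): U=OWOB F=WRWW R=YBBR B=OYYB L=GGOG
After move 4 (F): F=WWWR U=OWGG R=OBBR D=BYYG L=GROR
After move 5 (U'): U=WGOG F=GRWR R=WWBR B=OBYB L=OYOR
After move 6 (R'): R=WRWB U=WYOO F=GGWG D=BRYR B=GBYB
Query 1: R[3] = B
Query 2: D[0] = B
Query 3: U[2] = O
Query 4: F[0] = G
Query 5: L[1] = Y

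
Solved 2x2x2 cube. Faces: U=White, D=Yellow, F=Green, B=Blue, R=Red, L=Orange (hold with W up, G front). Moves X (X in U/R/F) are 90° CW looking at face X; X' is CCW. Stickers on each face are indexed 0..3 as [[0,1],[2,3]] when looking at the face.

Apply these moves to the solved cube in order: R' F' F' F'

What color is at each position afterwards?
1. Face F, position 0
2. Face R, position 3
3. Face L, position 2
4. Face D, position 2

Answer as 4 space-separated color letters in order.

Answer: G R O Y

Derivation:
After move 1 (R'): R=RRRR U=WBWB F=GWGW D=YGYG B=YBYB
After move 2 (F'): F=WWGG U=WBRR R=GRYR D=OOYG L=OBOW
After move 3 (F'): F=WGWG U=WBGY R=OROR D=BWYG L=OROR
After move 4 (F'): F=GGWW U=WBOO R=WRBR D=RRYG L=OYOG
Query 1: F[0] = G
Query 2: R[3] = R
Query 3: L[2] = O
Query 4: D[2] = Y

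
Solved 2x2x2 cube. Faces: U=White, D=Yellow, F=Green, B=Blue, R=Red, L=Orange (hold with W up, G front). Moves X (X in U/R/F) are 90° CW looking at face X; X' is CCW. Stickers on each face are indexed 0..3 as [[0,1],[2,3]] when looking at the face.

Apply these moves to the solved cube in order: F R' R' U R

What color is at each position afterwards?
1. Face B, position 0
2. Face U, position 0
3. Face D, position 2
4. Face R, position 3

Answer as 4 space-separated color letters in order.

After move 1 (F): F=GGGG U=WWOO R=WRWR D=RRYY L=OYOY
After move 2 (R'): R=RRWW U=WBOB F=GWGO D=RGYG B=YBRB
After move 3 (R'): R=RWRW U=WROY F=GBGB D=RWYO B=GBGB
After move 4 (U): U=OWYR F=RWGB R=GBRW B=OYGB L=GBOY
After move 5 (R): R=RGWB U=OWYB F=RWGO D=RGYO B=RYWB
Query 1: B[0] = R
Query 2: U[0] = O
Query 3: D[2] = Y
Query 4: R[3] = B

Answer: R O Y B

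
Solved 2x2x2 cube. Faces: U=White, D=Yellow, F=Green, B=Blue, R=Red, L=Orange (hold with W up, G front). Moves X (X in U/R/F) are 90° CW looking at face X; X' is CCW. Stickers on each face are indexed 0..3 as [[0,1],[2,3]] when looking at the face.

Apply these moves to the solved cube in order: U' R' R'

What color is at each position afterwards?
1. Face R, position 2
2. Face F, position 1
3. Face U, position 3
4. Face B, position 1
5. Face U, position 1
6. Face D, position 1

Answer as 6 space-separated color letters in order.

Answer: G B Y R Y W

Derivation:
After move 1 (U'): U=WWWW F=OOGG R=GGRR B=RRBB L=BBOO
After move 2 (R'): R=GRGR U=WBWR F=OWGW D=YOYG B=YRYB
After move 3 (R'): R=RRGG U=WYWY F=OBGR D=YWYW B=GROB
Query 1: R[2] = G
Query 2: F[1] = B
Query 3: U[3] = Y
Query 4: B[1] = R
Query 5: U[1] = Y
Query 6: D[1] = W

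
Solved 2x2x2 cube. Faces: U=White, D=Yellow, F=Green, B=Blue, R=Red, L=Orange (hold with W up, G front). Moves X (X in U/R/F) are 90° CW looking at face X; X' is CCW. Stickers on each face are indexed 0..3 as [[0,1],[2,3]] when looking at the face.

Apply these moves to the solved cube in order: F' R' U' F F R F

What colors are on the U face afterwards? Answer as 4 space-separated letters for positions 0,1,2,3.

Answer: B G G Y

Derivation:
After move 1 (F'): F=GGGG U=WWRR R=YRYR D=OOYY L=OWOW
After move 2 (R'): R=RRYY U=WBRB F=GWGR D=OGYG B=YBOB
After move 3 (U'): U=BBWR F=OWGR R=GWYY B=RROB L=YBOW
After move 4 (F): F=GORW U=BBWB R=WWRY D=YGYG L=YOOG
After move 5 (F): F=RGWO U=BBGO R=WWBY D=RWYG L=YYOG
After move 6 (R): R=BWYW U=BGGO F=RWWG D=ROYR B=ORBB
After move 7 (F): F=WRGW U=BGGY R=GWOW D=YBYR L=YROO
Query: U face = BGGY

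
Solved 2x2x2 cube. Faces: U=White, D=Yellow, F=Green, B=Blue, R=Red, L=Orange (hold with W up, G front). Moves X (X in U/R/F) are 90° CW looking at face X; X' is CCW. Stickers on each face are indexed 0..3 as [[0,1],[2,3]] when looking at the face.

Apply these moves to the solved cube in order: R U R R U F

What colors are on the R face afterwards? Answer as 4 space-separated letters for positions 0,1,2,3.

Answer: B O B W

Derivation:
After move 1 (R): R=RRRR U=WGWG F=GYGY D=YBYB B=WBWB
After move 2 (U): U=WWGG F=RRGY R=WBRR B=OOWB L=GYOO
After move 3 (R): R=RWRB U=WRGY F=RBGB D=YWYO B=GOWB
After move 4 (R): R=RRBW U=WBGB F=RWGO D=YWYG B=YORB
After move 5 (U): U=GWBB F=RRGO R=YOBW B=GYRB L=RWOO
After move 6 (F): F=GROR U=GWOW R=BOBW D=BYYG L=RYOW
Query: R face = BOBW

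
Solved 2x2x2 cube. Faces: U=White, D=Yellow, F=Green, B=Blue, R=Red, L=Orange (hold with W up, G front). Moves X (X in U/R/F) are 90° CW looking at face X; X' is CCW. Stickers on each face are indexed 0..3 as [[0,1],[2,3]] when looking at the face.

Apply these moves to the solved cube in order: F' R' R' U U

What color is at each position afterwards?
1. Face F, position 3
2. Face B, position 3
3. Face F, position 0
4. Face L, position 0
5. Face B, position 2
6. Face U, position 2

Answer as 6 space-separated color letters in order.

After move 1 (F'): F=GGGG U=WWRR R=YRYR D=OOYY L=OWOW
After move 2 (R'): R=RRYY U=WBRB F=GWGR D=OGYG B=YBOB
After move 3 (R'): R=RYRY U=WORY F=GBGB D=OWYR B=GBGB
After move 4 (U): U=RWYO F=RYGB R=GBRY B=OWGB L=GBOW
After move 5 (U): U=YROW F=GBGB R=OWRY B=GBGB L=RYOW
Query 1: F[3] = B
Query 2: B[3] = B
Query 3: F[0] = G
Query 4: L[0] = R
Query 5: B[2] = G
Query 6: U[2] = O

Answer: B B G R G O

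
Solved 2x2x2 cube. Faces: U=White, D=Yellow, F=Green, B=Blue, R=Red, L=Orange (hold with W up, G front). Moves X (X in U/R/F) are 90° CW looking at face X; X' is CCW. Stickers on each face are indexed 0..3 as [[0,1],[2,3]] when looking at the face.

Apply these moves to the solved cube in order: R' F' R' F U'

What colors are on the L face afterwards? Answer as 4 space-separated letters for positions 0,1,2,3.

After move 1 (R'): R=RRRR U=WBWB F=GWGW D=YGYG B=YBYB
After move 2 (F'): F=WWGG U=WBRR R=GRYR D=OOYG L=OBOW
After move 3 (R'): R=RRGY U=WYRY F=WBGR D=OWYG B=GBOB
After move 4 (F): F=GWRB U=WYWB R=RRYY D=GRYG L=OOOW
After move 5 (U'): U=YBWW F=OORB R=GWYY B=RROB L=GBOW
Query: L face = GBOW

Answer: G B O W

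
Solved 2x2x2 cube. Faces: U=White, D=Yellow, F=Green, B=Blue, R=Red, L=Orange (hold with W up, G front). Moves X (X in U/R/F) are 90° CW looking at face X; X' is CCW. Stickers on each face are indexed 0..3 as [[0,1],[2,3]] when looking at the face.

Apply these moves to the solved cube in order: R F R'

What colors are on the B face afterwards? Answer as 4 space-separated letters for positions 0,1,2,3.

After move 1 (R): R=RRRR U=WGWG F=GYGY D=YBYB B=WBWB
After move 2 (F): F=GGYY U=WGOO R=WRGR D=RRYB L=OYOB
After move 3 (R'): R=RRWG U=WWOW F=GGYO D=RGYY B=BBRB
Query: B face = BBRB

Answer: B B R B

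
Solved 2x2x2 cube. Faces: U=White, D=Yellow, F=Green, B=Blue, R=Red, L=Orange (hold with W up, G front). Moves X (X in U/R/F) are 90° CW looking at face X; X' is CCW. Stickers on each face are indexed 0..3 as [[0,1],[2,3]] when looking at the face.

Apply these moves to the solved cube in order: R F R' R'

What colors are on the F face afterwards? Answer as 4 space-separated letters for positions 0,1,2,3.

Answer: G W Y W

Derivation:
After move 1 (R): R=RRRR U=WGWG F=GYGY D=YBYB B=WBWB
After move 2 (F): F=GGYY U=WGOO R=WRGR D=RRYB L=OYOB
After move 3 (R'): R=RRWG U=WWOW F=GGYO D=RGYY B=BBRB
After move 4 (R'): R=RGRW U=WROB F=GWYW D=RGYO B=YBGB
Query: F face = GWYW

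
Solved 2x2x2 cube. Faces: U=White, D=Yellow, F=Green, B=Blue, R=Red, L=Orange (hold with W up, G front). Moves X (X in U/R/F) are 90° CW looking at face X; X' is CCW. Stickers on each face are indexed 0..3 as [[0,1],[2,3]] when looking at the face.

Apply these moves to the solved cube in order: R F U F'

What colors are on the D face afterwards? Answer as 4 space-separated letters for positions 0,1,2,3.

After move 1 (R): R=RRRR U=WGWG F=GYGY D=YBYB B=WBWB
After move 2 (F): F=GGYY U=WGOO R=WRGR D=RRYB L=OYOB
After move 3 (U): U=OWOG F=WRYY R=WBGR B=OYWB L=GGOB
After move 4 (F'): F=RYWY U=OWWG R=RBRR D=GBYB L=GGOO
Query: D face = GBYB

Answer: G B Y B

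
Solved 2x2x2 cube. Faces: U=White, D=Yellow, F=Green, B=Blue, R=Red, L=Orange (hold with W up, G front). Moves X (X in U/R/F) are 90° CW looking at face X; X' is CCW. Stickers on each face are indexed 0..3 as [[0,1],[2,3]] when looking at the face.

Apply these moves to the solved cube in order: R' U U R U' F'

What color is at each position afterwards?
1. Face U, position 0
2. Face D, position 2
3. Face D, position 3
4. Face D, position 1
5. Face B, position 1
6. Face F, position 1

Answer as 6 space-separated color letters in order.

Answer: B Y G O O G

Derivation:
After move 1 (R'): R=RRRR U=WBWB F=GWGW D=YGYG B=YBYB
After move 2 (U): U=WWBB F=RRGW R=YBRR B=OOYB L=GWOO
After move 3 (U): U=BWBW F=YBGW R=OORR B=GWYB L=RROO
After move 4 (R): R=RORO U=BBBW F=YGGG D=YYYG B=WWWB
After move 5 (U'): U=BWBB F=RRGG R=YGRO B=ROWB L=WWOO
After move 6 (F'): F=RGRG U=BWYR R=YGYO D=WOYG L=WBOB
Query 1: U[0] = B
Query 2: D[2] = Y
Query 3: D[3] = G
Query 4: D[1] = O
Query 5: B[1] = O
Query 6: F[1] = G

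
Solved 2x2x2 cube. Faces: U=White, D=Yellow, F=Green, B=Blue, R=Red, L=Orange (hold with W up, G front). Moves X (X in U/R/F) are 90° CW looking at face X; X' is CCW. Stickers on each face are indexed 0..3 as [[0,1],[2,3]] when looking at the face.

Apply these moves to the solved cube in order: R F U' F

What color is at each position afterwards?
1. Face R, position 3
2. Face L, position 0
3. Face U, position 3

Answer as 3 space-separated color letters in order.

Answer: R W B

Derivation:
After move 1 (R): R=RRRR U=WGWG F=GYGY D=YBYB B=WBWB
After move 2 (F): F=GGYY U=WGOO R=WRGR D=RRYB L=OYOB
After move 3 (U'): U=GOWO F=OYYY R=GGGR B=WRWB L=WBOB
After move 4 (F): F=YOYY U=GOBB R=WGOR D=GGYB L=WROR
Query 1: R[3] = R
Query 2: L[0] = W
Query 3: U[3] = B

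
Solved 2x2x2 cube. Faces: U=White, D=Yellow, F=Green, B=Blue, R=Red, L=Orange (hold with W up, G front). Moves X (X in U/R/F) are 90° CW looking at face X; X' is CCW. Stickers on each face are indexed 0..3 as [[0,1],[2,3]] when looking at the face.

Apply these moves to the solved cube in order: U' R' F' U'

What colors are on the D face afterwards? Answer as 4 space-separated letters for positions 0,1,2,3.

After move 1 (U'): U=WWWW F=OOGG R=GGRR B=RRBB L=BBOO
After move 2 (R'): R=GRGR U=WBWR F=OWGW D=YOYG B=YRYB
After move 3 (F'): F=WWOG U=WBGG R=ORYR D=BOYG L=BROW
After move 4 (U'): U=BGWG F=BROG R=WWYR B=ORYB L=YROW
Query: D face = BOYG

Answer: B O Y G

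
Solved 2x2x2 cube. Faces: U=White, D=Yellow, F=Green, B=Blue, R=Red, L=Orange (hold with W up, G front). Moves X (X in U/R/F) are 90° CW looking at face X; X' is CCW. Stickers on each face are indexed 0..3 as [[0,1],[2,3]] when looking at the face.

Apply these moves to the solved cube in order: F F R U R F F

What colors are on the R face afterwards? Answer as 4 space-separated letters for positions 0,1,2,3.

Answer: R Y W B

Derivation:
After move 1 (F): F=GGGG U=WWOO R=WRWR D=RRYY L=OYOY
After move 2 (F): F=GGGG U=WWYY R=OROR D=WWYY L=OROR
After move 3 (R): R=OORR U=WGYG F=GWGY D=WBYB B=YBWB
After move 4 (U): U=YWGG F=OOGY R=YBRR B=ORWB L=GWOR
After move 5 (R): R=RYRB U=YOGY F=OBGB D=WWYO B=GRWB
After move 6 (F): F=GOBB U=YORW R=GYYB D=RRYO L=GWOW
After move 7 (F): F=BGBO U=YOWW R=RYWB D=YGYO L=GROR
Query: R face = RYWB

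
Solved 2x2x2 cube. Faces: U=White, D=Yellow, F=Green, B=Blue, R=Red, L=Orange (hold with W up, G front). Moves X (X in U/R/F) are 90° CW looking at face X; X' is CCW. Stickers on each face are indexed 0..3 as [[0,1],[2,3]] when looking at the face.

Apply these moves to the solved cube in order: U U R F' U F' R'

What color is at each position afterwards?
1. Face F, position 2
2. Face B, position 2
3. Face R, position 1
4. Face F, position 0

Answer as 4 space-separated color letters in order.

Answer: B W O O

Derivation:
After move 1 (U): U=WWWW F=RRGG R=BBRR B=OOBB L=GGOO
After move 2 (U): U=WWWW F=BBGG R=OORR B=GGBB L=RROO
After move 3 (R): R=RORO U=WBWG F=BYGY D=YBYG B=WGWB
After move 4 (F'): F=YYBG U=WBRR R=BOYO D=ROYG L=RGOW
After move 5 (U): U=RWRB F=BOBG R=WGYO B=RGWB L=YYOW
After move 6 (F'): F=OGBB U=RWWY R=OGRO D=YWYG L=YBOR
After move 7 (R'): R=GOOR U=RWWR F=OWBY D=YGYB B=GGWB
Query 1: F[2] = B
Query 2: B[2] = W
Query 3: R[1] = O
Query 4: F[0] = O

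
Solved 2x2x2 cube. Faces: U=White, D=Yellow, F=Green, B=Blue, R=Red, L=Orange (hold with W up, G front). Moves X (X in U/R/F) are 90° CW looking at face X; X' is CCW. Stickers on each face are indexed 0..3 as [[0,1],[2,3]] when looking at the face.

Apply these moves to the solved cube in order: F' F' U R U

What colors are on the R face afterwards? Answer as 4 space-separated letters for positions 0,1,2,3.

After move 1 (F'): F=GGGG U=WWRR R=YRYR D=OOYY L=OWOW
After move 2 (F'): F=GGGG U=WWYY R=OROR D=WWYY L=OROR
After move 3 (U): U=YWYW F=ORGG R=BBOR B=ORBB L=GGOR
After move 4 (R): R=OBRB U=YRYG F=OWGY D=WBYO B=WRWB
After move 5 (U): U=YYGR F=OBGY R=WRRB B=GGWB L=OWOR
Query: R face = WRRB

Answer: W R R B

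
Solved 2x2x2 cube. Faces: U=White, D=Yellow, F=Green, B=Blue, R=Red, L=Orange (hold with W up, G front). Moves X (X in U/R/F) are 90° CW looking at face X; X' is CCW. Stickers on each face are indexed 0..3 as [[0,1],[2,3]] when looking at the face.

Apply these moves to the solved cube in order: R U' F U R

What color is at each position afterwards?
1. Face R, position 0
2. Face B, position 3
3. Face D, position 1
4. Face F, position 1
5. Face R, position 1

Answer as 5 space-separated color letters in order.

After move 1 (R): R=RRRR U=WGWG F=GYGY D=YBYB B=WBWB
After move 2 (U'): U=GGWW F=OOGY R=GYRR B=RRWB L=WBOO
After move 3 (F): F=GOYO U=GGOB R=WYWR D=RGYB L=WYOB
After move 4 (U): U=OGBG F=WYYO R=RRWR B=WYWB L=GOOB
After move 5 (R): R=WRRR U=OYBO F=WGYB D=RWYW B=GYGB
Query 1: R[0] = W
Query 2: B[3] = B
Query 3: D[1] = W
Query 4: F[1] = G
Query 5: R[1] = R

Answer: W B W G R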